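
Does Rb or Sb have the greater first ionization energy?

IE₁ increases left→right with effective nuclear charge and decreases top→bottom as the valence shell moves farther out.
All lie in period 5, so first ionization energy increases left to right.
So Sb has the greater first ionization energy (Sb > Rb).

Sb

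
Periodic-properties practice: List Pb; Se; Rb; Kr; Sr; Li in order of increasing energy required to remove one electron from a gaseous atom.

Rb < Li < Sr < Pb < Se < Kr

Li is in period 2, group 1; Se is in period 4, group 16; Kr is in period 4, group 18; Rb is in period 5, group 1; Sr is in period 5, group 2; Pb is in period 6, group 14.
IE₁ increases left→right with effective nuclear charge and decreases top→bottom as the valence shell moves farther out.
These span different periods and groups, so the two trends combine.
Li > Rb: they share group 1; the group trend gives Li the larger value.
Sr > Li: period and group pull opposite ways; the across-period shift dominates (550 vs 520 kJ/mol).
Pb > Sr: period and group pull opposite ways; the across-period shift dominates (716 vs 550 kJ/mol).
Se > Pb: relative to Pb, both the across-period and down-group shifts push Se's first ionization energy up.
Kr > Se: Kr lies to the right of Se in period 4, so the across-period effect alone puts Kr higher.
Approximate values (kJ/mol): Li 520, Se 941, Kr 1351, Rb 403, Sr 550, Pb 716.
So from lowest to highest: Rb < Li < Sr < Pb < Se < Kr.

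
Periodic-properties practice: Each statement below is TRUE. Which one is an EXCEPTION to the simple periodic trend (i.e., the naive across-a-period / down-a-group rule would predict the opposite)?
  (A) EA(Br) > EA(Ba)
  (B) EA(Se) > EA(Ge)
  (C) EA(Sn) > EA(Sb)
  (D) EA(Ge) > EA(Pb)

(C)

The general trend: electron affinity increases across a period and decreases down a group.
(A) Br (period 4, group 17) vs Ba (period 6, group 2): the stated order agrees with the simple trend.
(B) Se (period 4, group 16) vs Ge (period 4, group 14): the stated order agrees with the simple trend.
(C) Sn (period 5, group 14) vs Sb (period 5, group 15): the stated order contradicts the simple trend.
(D) Ge (period 4, group 14) vs Pb (period 6, group 14): the stated order agrees with the simple trend.
The exception is (C): adding an electron to Sb's half-filled 5p³ is unfavourable, so Sn has the more exothermic EA.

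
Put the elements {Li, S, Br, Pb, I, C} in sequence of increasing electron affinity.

Adding an electron releases more energy for atoms nearer the top right (short of the noble gases).
Neither a single period nor a single group — weigh both effects.
Li > Pb: period and group pull opposite ways; the down-group shift dominates (60 vs 35 kJ/mol).
C > Li: C lies to the right of Li in period 2, so the across-period effect alone puts C higher.
S > C: the two effects oppose for this pair; the across-period effect wins (200 vs 122 kJ/mol).
I > S: the two effects oppose for this pair; the across-period effect wins (295 vs 200 kJ/mol).
Br > I: they share group 17; the group trend gives Br the larger value.
For reference (kJ/mol): Li 60, C 122, S 200, Br 325, I 295, Pb 35.
So from lowest to highest: Pb < Li < C < S < I < Br.

Pb, Li, C, S, I, Br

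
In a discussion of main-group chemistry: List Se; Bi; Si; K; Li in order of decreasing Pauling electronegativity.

Se, Bi, Si, Li, K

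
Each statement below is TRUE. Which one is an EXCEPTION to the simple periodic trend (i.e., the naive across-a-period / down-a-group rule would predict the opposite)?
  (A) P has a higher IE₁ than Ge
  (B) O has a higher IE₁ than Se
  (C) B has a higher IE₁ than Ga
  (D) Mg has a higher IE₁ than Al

The general trend: IE₁ increases across a period and decreases down a group.
(A) P (period 3, group 15) vs Ge (period 4, group 14): the stated order agrees with the simple trend.
(B) O (period 2, group 16) vs Se (period 4, group 16): the stated order agrees with the simple trend.
(C) B (period 2, group 13) vs Ga (period 4, group 13): the stated order agrees with the simple trend.
(D) Mg (period 3, group 2) vs Al (period 3, group 13): the stated order contradicts the simple trend.
The exception is (D): Al's single 3p electron is easier to remove than one from Mg's filled 3s².

(D)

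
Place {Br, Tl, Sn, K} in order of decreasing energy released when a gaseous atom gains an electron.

Br > Sn > K > Tl

K is in period 4, group 1; Br is in period 4, group 17; Sn is in period 5, group 14; Tl is in period 6, group 13.
EA tends to increase across a period and decrease down a group, though the pattern is less regular than for IE or radius.
Here both period and group differ, so the two effects have to be weighed against each other.
K > Tl: period and group pull opposite ways; the down-group shift dominates (48 vs 19 kJ/mol).
Sn > K: period and group pull opposite ways; the across-period shift dominates (107 vs 48 kJ/mol).
Br > Sn: relative to Sn, both the across-period and down-group shifts push Br's electron affinity up.
For reference (kJ/mol): K 48, Br 325, Sn 107, Tl 19.
So from highest to lowest: Br > Sn > K > Tl.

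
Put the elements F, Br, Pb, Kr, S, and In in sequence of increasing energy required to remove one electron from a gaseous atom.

In < Pb < S < Br < Kr < F

F is in period 2, group 17; S is in period 3, group 16; Br is in period 4, group 17; Kr is in period 4, group 18; In is in period 5, group 13; Pb is in period 6, group 14.
First ionization energy rises across a period (greater Z_eff holds electrons more tightly) and falls down a group (valence electrons are farther from the nucleus).
These span different periods and groups, so the two trends combine.
Pb > In: the two effects oppose for this pair; the across-period effect wins (716 vs 558 kJ/mol).
S > Pb: relative to Pb, both the across-period and down-group shifts push S's first ionization energy up.
Br > S: period and group pull opposite ways; the across-period shift dominates (1140 vs 1000 kJ/mol).
Kr > Br: both are in period 4; the period trend gives Kr the larger value.
F > Kr: period and group pull opposite ways; the down-group shift dominates (1681 vs 1351 kJ/mol).
Tabulated first ionization energy (kJ/mol): F 1681, S 1000, Br 1140, Kr 1351, In 558, Pb 716.
So from lowest to highest: In < Pb < S < Br < Kr < F.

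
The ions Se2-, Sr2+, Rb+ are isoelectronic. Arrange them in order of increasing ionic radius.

Sr2+ < Rb+ < Se2-

All of these have 36 electrons, so size is governed by nuclear charge alone: the more protons, the stronger the pull on the same electron cloud, and the smaller the ion.
Nuclear charges: Sr2+ (Z=38), Rb+ (Z=37), Se2- (Z=34).
Smallest to largest: Sr2+ < Rb+ < Se2-.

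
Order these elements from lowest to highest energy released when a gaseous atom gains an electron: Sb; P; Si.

P, Sb, Si

Si is in period 3, group 14; P is in period 3, group 15; Sb is in period 5, group 15.
Atoms with high Z_eff and room in the valence shell (especially the halogens) have the most exothermic electron affinities.
Here both period and group differ, so the two effects have to be weighed against each other.
Sb > P: this pair runs against the simple trend — see the exception note.
Si > Sb: the two effects oppose for this pair; the down-group effect wins (134 vs 103 kJ/mol).
Note the exception: Sb has a higher electron affinity than P, contrary to the simple trend — both are half-filled np³, but the pairing/repulsion penalty for the added electron shrinks as the p orbitals become larger and more diffuse down the group, and for Sb that outweighs the weaker nuclear attraction.
Note the exception: Si has a higher electron affinity than P, contrary to the simple trend — adding an electron to P's half-filled 3p³ is unfavourable, so Si (3p²) has the more exothermic EA.
Approximate values (kJ/mol): Si 134, P 72, Sb 103.
So from lowest to highest: P < Sb < Si.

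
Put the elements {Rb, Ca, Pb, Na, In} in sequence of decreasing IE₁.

First ionization energy rises across a period (greater Z_eff holds electrons more tightly) and falls down a group (valence electrons are farther from the nucleus).
Neither a single period nor a single group — weigh both effects.
Na > Rb: they share group 1; the group trend gives Na the larger value.
In > Na: the two effects oppose for this pair; the across-period effect wins (558 vs 496 kJ/mol).
Ca > In: the two effects oppose for this pair; the down-group effect wins (590 vs 558 kJ/mol).
Pb > Ca: the two effects oppose for this pair; the across-period effect wins (716 vs 590 kJ/mol).
For reference (kJ/mol): Na 496, Ca 590, Rb 403, In 558, Pb 716.
So from highest to lowest: Pb > Ca > In > Na > Rb.

Pb > Ca > In > Na > Rb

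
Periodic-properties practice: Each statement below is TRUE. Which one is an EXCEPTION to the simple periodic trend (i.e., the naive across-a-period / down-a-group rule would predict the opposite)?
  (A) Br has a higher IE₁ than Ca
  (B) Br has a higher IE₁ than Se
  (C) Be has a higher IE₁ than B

(C)

The general trend: IE₁ increases across a period and decreases down a group.
(A) Br (period 4, group 17) vs Ca (period 4, group 2): the stated order agrees with the simple trend.
(B) Br (period 4, group 17) vs Se (period 4, group 16): the stated order agrees with the simple trend.
(C) Be (period 2, group 2) vs B (period 2, group 13): the stated order contradicts the simple trend.
The exception is (C): removing B's lone 2p electron is easier than breaking Be's filled 2s².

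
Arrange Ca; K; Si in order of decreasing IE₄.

After 3 electrons have been removed, what remains? Ca³⁺ is already 1 electron into the core; K³⁺ is already 2 electrons into the core; Si³⁺ still has 1 valence electron.
Pulling an electron out of a noble-gas core costs far more than removing a remaining valence electron, so K and Ca sit at the high end of IE_4.
Tabulated IE_4 (kJ/mol): Ca 6491, K 5877, Si 4356.
Hence IE_4: Si < K < Ca.

Ca, K, Si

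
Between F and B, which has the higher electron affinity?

F

B is in period 2, group 13; F is in period 2, group 17.
EA tends to increase across a period and decrease down a group, though the pattern is less regular than for IE or radius.
All lie in period 2, so electron affinity increases left to right.
So F has the higher electron affinity (F > B).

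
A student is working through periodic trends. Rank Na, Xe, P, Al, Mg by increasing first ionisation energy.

Na < Al < Mg < P < Xe

Na is in period 3, group 1; Mg is in period 3, group 2; Al is in period 3, group 13; P is in period 3, group 15; Xe is in period 5, group 18.
IE₁ increases left→right with effective nuclear charge and decreases top→bottom as the valence shell moves farther out.
Neither a single period nor a single group — weigh both effects.
Al > Na: Al lies to the right of Na in period 3, so the across-period effect alone puts Al higher.
Mg > Al: this pair runs against the simple trend — see the exception note.
P > Mg: both are in period 3; the period trend gives P the larger value.
Xe > P: period and group pull opposite ways; the across-period shift dominates (1170 vs 1012 kJ/mol).
Note the exception: Mg has a higher first ionization energy than Al, contrary to the simple trend — Al's single 3p electron is easier to remove than one from Mg's filled 3s².
Tabulated first ionization energy (kJ/mol): Na 496, Mg 738, Al 578, P 1012, Xe 1170.
So from lowest to highest: Na < Al < Mg < P < Xe.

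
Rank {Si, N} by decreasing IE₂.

N > Si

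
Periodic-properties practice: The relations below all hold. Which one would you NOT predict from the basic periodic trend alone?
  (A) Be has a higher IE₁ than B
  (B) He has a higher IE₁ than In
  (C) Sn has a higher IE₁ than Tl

The general trend: IE₁ increases across a period and decreases down a group.
(A) Be (period 2, group 2) vs B (period 2, group 13): the stated order contradicts the simple trend.
(B) He (period 1, group 18) vs In (period 5, group 13): the stated order agrees with the simple trend.
(C) Sn (period 5, group 14) vs Tl (period 6, group 13): the stated order agrees with the simple trend.
The exception is (A): removing B's lone 2p electron is easier than breaking Be's filled 2s².

(A)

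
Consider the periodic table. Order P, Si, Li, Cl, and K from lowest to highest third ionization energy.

P < Si < Cl < K < Li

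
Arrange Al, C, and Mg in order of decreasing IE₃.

Mg > C > Al

Consider each +2 ion: Al²⁺ still has 1 valence electron; C²⁺ still has 2 valence electrons; Mg²⁺ is the bare [Ne] core.
Core electrons are held far more tightly than valence electrons, so Mg tops the IE_3 order.
Valence configurations: Al²⁺ [Ne]3s¹, C²⁺ [He]2s².
The numbers (kJ/mol): Al 2745, C 4620, Mg 7733.
Hence IE_3: Al < C < Mg.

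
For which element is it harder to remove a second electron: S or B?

Consider each +1 ion: S⁺ still has 5 valence electrons; B⁺ still has 2 valence electrons.
All are still removing valence electrons, so compare the +1 ions as you would atoms: IE_2 generally rises across a period (higher Z_eff) and falls down a group (larger shell), subject to the usual subshell exceptions.
Valence configurations: S⁺ [Ne]3s²3p³, B⁺ [He]2s².
Approximate IE_2 values (kJ/mol): S 2252, B 2427.
Overall IE_2 order: S < B.

B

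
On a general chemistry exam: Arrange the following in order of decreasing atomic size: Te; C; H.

Te, C, H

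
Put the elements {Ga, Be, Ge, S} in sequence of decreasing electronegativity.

S > Ge > Ga > Be

Be is in period 2, group 2; S is in period 3, group 16; Ga is in period 4, group 13; Ge is in period 4, group 14.
EN rises left→right (higher Z_eff, smaller atoms) and falls top→bottom (larger, more shielded atoms).
These span different periods and groups, so the two trends combine.
Ga > Be: period and group pull opposite ways; the across-period shift dominates (1.81 vs 1.57).
Ge > Ga: Ge lies to the right of Ga in period 4, so the across-period effect alone puts Ge higher.
S > Ge: relative to Ge, both the across-period and down-group shifts push S's electronegativity up.
For reference (Pauling): Be 1.57, S 2.58, Ga 1.81, Ge 2.01.
So from highest to lowest: S > Ge > Ga > Be.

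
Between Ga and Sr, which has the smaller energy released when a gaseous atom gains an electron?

EA tends to increase across a period and decrease down a group, though the pattern is less regular than for IE or radius.
Neither a single period nor a single group — weigh both effects.
Ga > Sr: relative to Sr, both the across-period and down-group shifts push Ga's electron affinity up.
For reference (kJ/mol): Ga 29, Sr 5.
So Sr has the smaller energy released when a gaseous atom gains an electron (Sr < Ga).

Sr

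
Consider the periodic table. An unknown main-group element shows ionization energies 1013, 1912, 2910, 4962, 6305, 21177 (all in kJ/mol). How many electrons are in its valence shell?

5

Look for the largest jump between consecutive ionization energies: IE6/IE5 ≈ 3.4, far larger than any earlier ratio.
That jump marks the point where a core electron is being removed. So the atom has 5 valence electrons.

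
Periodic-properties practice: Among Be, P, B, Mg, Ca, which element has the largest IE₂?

IE_2 is the cost of taking one more electron from the +1 cation: Be⁺ still has 1 valence electron; P⁺ still has 4 valence electrons; B⁺ still has 2 valence electrons; Mg⁺ still has 1 valence electron; Ca⁺ still has 1 valence electron.
All are still removing valence electrons, so compare the +1 ions as you would atoms: IE_2 generally rises across a period (higher Z_eff) and falls down a group (larger shell), subject to the usual subshell exceptions.
Valence configurations: Be⁺ [He]2s¹, P⁺ [Ne]3s²3p², B⁺ [He]2s², Mg⁺ [Ne]3s¹, Ca⁺ [Ar]4s¹.
Tabulated IE_2 (kJ/mol): Be 1757, P 1907, B 2427, Mg 1451, Ca 1145.
Putting it together, IE_2: Ca < Mg < Be < P < B.

B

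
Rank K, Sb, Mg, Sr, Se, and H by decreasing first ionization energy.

H > Se > Sb > Mg > Sr > K

H is in period 1, group 1; Mg is in period 3, group 2; K is in period 4, group 1; Se is in period 4, group 16; Sr is in period 5, group 2; Sb is in period 5, group 15.
Removing the outermost electron gets harder across a period and easier down a group.
Neither a single period nor a single group — weigh both effects.
Sr > K: period and group pull opposite ways; the across-period shift dominates (550 vs 419 kJ/mol).
Mg > Sr: they share group 2; the group trend gives Mg the larger value.
Sb > Mg: the two effects oppose for this pair; the across-period effect wins (831 vs 738 kJ/mol).
Se > Sb: both effects reinforce here, so Se is clearly the higher of the two.
H > Se: period and group pull opposite ways; the down-group shift dominates (1312 vs 941 kJ/mol).
For reference (kJ/mol): H 1312, Mg 738, K 419, Se 941, Sr 550, Sb 831.
So from highest to lowest: H > Se > Sb > Mg > Sr > K.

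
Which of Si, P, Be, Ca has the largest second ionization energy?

P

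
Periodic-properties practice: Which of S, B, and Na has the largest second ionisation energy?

Na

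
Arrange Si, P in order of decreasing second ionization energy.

P, Si

After 1 electron has been removed, what remains? Si⁺ still has 3 valence electrons; P⁺ still has 4 valence electrons.
All are still removing valence electrons, so compare the +1 ions as you would atoms: IE_2 generally rises across a period (higher Z_eff) and falls down a group (larger shell), subject to the usual subshell exceptions.
Valence configurations: Si⁺ [Ne]3s²3p¹, P⁺ [Ne]3s²3p².
Tabulated IE_2 (kJ/mol): Si 1577, P 1907.
Overall IE_2 order: Si < P.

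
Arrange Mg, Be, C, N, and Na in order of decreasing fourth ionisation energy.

IE_4 is the cost of taking one more electron from the +3 cation: Mg³⁺ is already 1 electron into the core; Be³⁺ is already 1 electron into the core; C³⁺ still has 1 valence electron; N³⁺ still has 2 valence electrons; Na³⁺ is already 2 electrons into the core.
Breaking into a closed-shell core is much more expensive than removing a leftover valence electron — Na, Mg and Be have the largest IE_4 here.
Valence configurations: C³⁺ [He]2s¹, N³⁺ [He]2s².
Approximate IE_4 values (kJ/mol): Mg 10543, Be 21007, C 6223, N 7475, Na 9543.
Overall IE_4 order: C < N < Na < Mg < Be.

Be, Mg, Na, N, C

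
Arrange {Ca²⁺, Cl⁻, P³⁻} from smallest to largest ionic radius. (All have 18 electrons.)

All of these have 18 electrons, so size is governed by nuclear charge alone: the more protons, the stronger the pull on the same electron cloud, and the smaller the ion.
Nuclear charges: Ca²⁺ (Z=20), Cl⁻ (Z=17), P³⁻ (Z=15).
Smallest to largest: Ca²⁺ < Cl⁻ < P³⁻.

Ca²⁺ < Cl⁻ < P³⁻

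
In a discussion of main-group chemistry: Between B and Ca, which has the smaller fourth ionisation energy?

After 3 electrons have been removed, what remains? B³⁺ is the bare [He] core; Ca³⁺ is already 1 electron into the core.
All of these are removing an electron from a noble-gas core or deeper; the smaller core (lower principal quantum number) is held far more tightly, and within a period the higher nuclear charge binds the same core more tightly.
Approximate IE_4 values (kJ/mol): B 25026, Ca 6491.
Putting it together, IE_4: Ca < B.

Ca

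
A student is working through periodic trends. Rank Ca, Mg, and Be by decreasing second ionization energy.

Be > Mg > Ca

The second ionization energy removes an electron from the +1 ion. For each element: Ca⁺ still has 1 valence electron; Mg⁺ still has 1 valence electron; Be⁺ still has 1 valence electron.
All are still removing valence electrons, so compare the +1 ions as you would atoms: IE_2 generally rises across a period (higher Z_eff) and falls down a group (larger shell), subject to the usual subshell exceptions.
Valence configurations: Ca⁺ [Ar]4s¹, Mg⁺ [Ne]3s¹, Be⁺ [He]2s¹.
Tabulated IE_2 (kJ/mol): Ca 1145, Mg 1451, Be 1757.
Overall IE_2 order: Ca < Mg < Be.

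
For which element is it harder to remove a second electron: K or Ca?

K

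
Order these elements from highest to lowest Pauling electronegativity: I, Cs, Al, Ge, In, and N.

N > I > Ge > In > Al > Cs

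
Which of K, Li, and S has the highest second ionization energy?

After 1 electron has been removed, what remains? K⁺ is the bare [Ar] core; Li⁺ is the bare [He] core; S⁺ still has 5 valence electrons.
Core electrons are held far more tightly than valence electrons, so K and Li top the IE_2 order.
Tabulated IE_2 (kJ/mol): K 3052, Li 7298, S 2252.
So the second ionization energies run S < K < Li.

Li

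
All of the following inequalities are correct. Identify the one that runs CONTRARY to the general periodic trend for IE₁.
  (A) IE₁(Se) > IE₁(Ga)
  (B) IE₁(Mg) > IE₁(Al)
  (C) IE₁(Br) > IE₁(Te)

The general trend: IE₁ increases across a period and decreases down a group.
(A) Se (period 4, group 16) vs Ga (period 4, group 13): the stated order agrees with the simple trend.
(B) Mg (period 3, group 2) vs Al (period 3, group 13): the stated order contradicts the simple trend.
(C) Br (period 4, group 17) vs Te (period 5, group 16): the stated order agrees with the simple trend.
The exception is (B): Al's single 3p electron is easier to remove than one from Mg's filled 3s².

(B)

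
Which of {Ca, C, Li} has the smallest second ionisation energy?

The second ionization energy removes an electron from the +1 ion. For each element: Ca⁺ still has 1 valence electron; C⁺ still has 3 valence electrons; Li⁺ is the bare [He] core.
Core electrons are held far more tightly than valence electrons, so Li tops the IE_2 order.
Valence configurations: Ca⁺ [Ar]4s¹, C⁺ [He]2s²2p¹.
The numbers (kJ/mol): Ca 1145, C 2353, Li 7298.
Hence IE_2: Ca < C < Li.

Ca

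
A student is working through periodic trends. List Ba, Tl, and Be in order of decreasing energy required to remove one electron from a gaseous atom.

Removing the outermost electron gets harder across a period and easier down a group.
Neither a single period nor a single group — weigh both effects.
Tl > Ba: Tl lies to the right of Ba in period 6, so the across-period effect alone puts Tl higher.
Be > Tl: the two effects oppose for this pair; the down-group effect wins (900 vs 589 kJ/mol).
Tabulated first ionization energy (kJ/mol): Be 900, Ba 503, Tl 589.
So from highest to lowest: Be > Tl > Ba.

Be > Tl > Ba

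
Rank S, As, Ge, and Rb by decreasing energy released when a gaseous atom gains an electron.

S, Ge, As, Rb

S is in period 3, group 16; Ge is in period 4, group 14; As is in period 4, group 15; Rb is in period 5, group 1.
Adding an electron releases more energy for atoms nearer the top right (short of the noble gases).
Neither a single period nor a single group — weigh both effects.
As > Rb: relative to Rb, both the across-period and down-group shifts push As's electron affinity up.
Ge > As: this pair runs against the simple trend — see the exception note.
S > Ge: relative to Ge, both the across-period and down-group shifts push S's electron affinity up.
Note the exception: Ge has a higher electron affinity than As, contrary to the simple trend — adding an electron to As's half-filled 4p³ is unfavourable, so Ge (4p²) has the more exothermic EA.
Tabulated electron affinity (kJ/mol): S 200, Ge 119, As 78, Rb 47.
So from highest to lowest: S > Ge > As > Rb.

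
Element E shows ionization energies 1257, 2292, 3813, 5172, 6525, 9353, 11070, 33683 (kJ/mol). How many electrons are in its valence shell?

Look for the largest jump between consecutive ionization energies: IE8/IE7 ≈ 3.0, far larger than any earlier ratio.
That jump marks the point where a core electron is being removed. So the atom has 7 valence electrons.

7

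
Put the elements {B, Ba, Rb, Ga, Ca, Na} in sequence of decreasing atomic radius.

Across a period the added protons contract the valence shell; down a group each new principal shell makes the atom larger.
Here both period and group differ, so the two effects have to be weighed against each other.
Ga > B: they share group 13; the group trend gives Ga the larger value.
Na > Ga: period and group pull opposite ways; the across-period shift dominates (155 vs 124 pm).
Ca > Na: the two effects oppose for this pair; the down-group effect wins (171 vs 155 pm).
Ba > Ca: Ba sits below Ca in group 2, so the down-group effect alone puts Ba larger.
Rb > Ba: period and group pull opposite ways; the across-period shift dominates (210 vs 196 pm).
Approximate values (pm): B 85, Na 155, Ca 171, Ga 124, Rb 210, Ba 196.
So from largest to smallest: Rb > Ba > Ca > Na > Ga > B.

Rb > Ba > Ca > Na > Ga > B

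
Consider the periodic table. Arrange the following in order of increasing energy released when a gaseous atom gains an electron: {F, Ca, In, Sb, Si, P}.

Ca < In < P < Sb < Si < F

F is in period 2, group 17; Si is in period 3, group 14; P is in period 3, group 15; Ca is in period 4, group 2; In is in period 5, group 13; Sb is in period 5, group 15.
Atoms with high Z_eff and room in the valence shell (especially the halogens) have the most exothermic electron affinities.
These span different periods and groups, so the two trends combine.
In > Ca: period and group pull opposite ways; the across-period shift dominates (29 vs 2 kJ/mol).
P > In: both effects reinforce here, so P is clearly the higher of the two.
Sb > P: this pair runs against the simple trend — see the exception note.
Si > Sb: the two effects oppose for this pair; the down-group effect wins (134 vs 103 kJ/mol).
F > Si: relative to Si, both the across-period and down-group shifts push F's electron affinity up.
Note the exception: Sb has a higher electron affinity than P, contrary to the simple trend — both are half-filled np³, but the pairing/repulsion penalty for the added electron shrinks as the p orbitals become larger and more diffuse down the group, and for Sb that outweighs the weaker nuclear attraction.
Note the exception: Si has a higher electron affinity than P, contrary to the simple trend — adding an electron to P's half-filled 3p³ is unfavourable, so Si (3p²) has the more exothermic EA.
For reference (kJ/mol): F 328, Si 134, P 72, Ca 2, In 29, Sb 103.
So from lowest to highest: Ca < In < P < Sb < Si < F.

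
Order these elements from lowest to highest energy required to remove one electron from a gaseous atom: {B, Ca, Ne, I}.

B is in period 2, group 13; Ne is in period 2, group 18; Ca is in period 4, group 2; I is in period 5, group 17.
Removing the outermost electron gets harder across a period and easier down a group.
Here both period and group differ, so the two effects have to be weighed against each other.
B > Ca: relative to Ca, both the across-period and down-group shifts push B's first ionization energy up.
I > B: period and group pull opposite ways; the across-period shift dominates (1008 vs 801 kJ/mol).
Ne > I: both effects reinforce here, so Ne is clearly the higher of the two.
For reference (kJ/mol): B 801, Ne 2081, Ca 590, I 1008.
So from lowest to highest: Ca < B < I < Ne.

Ca < B < I < Ne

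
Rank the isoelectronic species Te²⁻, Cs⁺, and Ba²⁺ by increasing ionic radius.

All of these have 54 electrons, so size is governed by nuclear charge alone: the more protons, the stronger the pull on the same electron cloud, and the smaller the ion.
Nuclear charges: Ba²⁺ (Z=56), Cs⁺ (Z=55), Te²⁻ (Z=52).
Smallest to largest: Ba²⁺ < Cs⁺ < Te²⁻.

Ba²⁺, Cs⁺, Te²⁻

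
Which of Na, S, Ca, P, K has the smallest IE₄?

Consider each +3 ion: Na³⁺ is already 2 electrons into the core; S³⁺ still has 3 valence electrons; Ca³⁺ is already 1 electron into the core; P³⁺ still has 2 valence electrons; K³⁺ is already 2 electrons into the core.
Pulling an electron out of a noble-gas core costs far more than removing a remaining valence electron, so K, Ca and Na sit at the high end of IE_4.
Valence configurations: S³⁺ [Ne]3s²3p¹, P³⁺ [Ne]3s².
S³⁺ loses a lone 3p electron whereas P³⁺ must break into a filled 3s² pair, so IE_4(P) > IE_4(S) even though S has the higher nuclear charge.
Tabulated IE_4 (kJ/mol): Na 9543, S 4556, Ca 6491, P 4964, K 5877.
Overall IE_4 order: S < P < K < Ca < Na.

S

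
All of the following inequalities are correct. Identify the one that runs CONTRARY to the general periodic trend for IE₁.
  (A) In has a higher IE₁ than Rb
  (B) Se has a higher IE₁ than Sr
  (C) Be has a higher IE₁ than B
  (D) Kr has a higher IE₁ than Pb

(C)

The general trend: IE₁ increases across a period and decreases down a group.
(A) In (period 5, group 13) vs Rb (period 5, group 1): the stated order agrees with the simple trend.
(B) Se (period 4, group 16) vs Sr (period 5, group 2): the stated order agrees with the simple trend.
(C) Be (period 2, group 2) vs B (period 2, group 13): the stated order contradicts the simple trend.
(D) Kr (period 4, group 18) vs Pb (period 6, group 14): the stated order agrees with the simple trend.
The exception is (C): removing B's lone 2p electron is easier than breaking Be's filled 2s².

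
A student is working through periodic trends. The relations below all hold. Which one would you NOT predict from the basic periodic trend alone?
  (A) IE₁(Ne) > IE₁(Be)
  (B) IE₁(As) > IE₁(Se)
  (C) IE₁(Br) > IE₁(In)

(B)

The general trend: first ionization energy increases across a period and decreases down a group.
(A) Ne (period 2, group 18) vs Be (period 2, group 2): the stated order agrees with the simple trend.
(B) As (period 4, group 15) vs Se (period 4, group 16): the stated order contradicts the simple trend.
(C) Br (period 4, group 17) vs In (period 5, group 13): the stated order agrees with the simple trend.
The exception is (B): Se (4p⁴) ionizes more easily than half-filled As (4p³).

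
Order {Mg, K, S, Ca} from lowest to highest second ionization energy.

Ca < Mg < S < K

After 1 electron has been removed, what remains? Mg⁺ still has 1 valence electron; K⁺ is the bare [Ar] core; S⁺ still has 5 valence electrons; Ca⁺ still has 1 valence electron.
Breaking into a closed-shell core is much more expensive than removing a leftover valence electron — K has the largest IE_2 here.
Valence configurations: Mg⁺ [Ne]3s¹, S⁺ [Ne]3s²3p³, Ca⁺ [Ar]4s¹.
Approximate IE_2 values (kJ/mol): Mg 1451, K 3052, S 2252, Ca 1145.
Hence IE_2: Ca < Mg < S < K.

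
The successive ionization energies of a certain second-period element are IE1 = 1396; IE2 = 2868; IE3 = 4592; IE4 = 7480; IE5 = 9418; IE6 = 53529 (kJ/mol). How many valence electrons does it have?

5

Look for the largest jump between consecutive ionization energies: IE6/IE5 ≈ 5.7, far larger than any earlier ratio.
That jump marks the point where a core electron is being removed. So the atom has 5 valence electrons.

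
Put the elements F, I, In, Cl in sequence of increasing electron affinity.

In, I, F, Cl

EA tends to increase across a period and decrease down a group, though the pattern is less regular than for IE or radius.
Here both period and group differ, so the two effects have to be weighed against each other.
I > In: I lies to the right of In in period 5, so the across-period effect alone puts I higher.
F > I: they share group 17; the group trend gives F the larger value.
Cl > F: this pair runs against the simple trend — see the exception note.
Note the exception: Cl has a higher electron affinity than F, contrary to the simple trend — F's small 2p subshell makes the incoming electron feel strong e⁻–e⁻ repulsion, so Cl actually releases more energy on gaining an electron.
For reference (kJ/mol): F 328, Cl 349, In 29, I 295.
So from lowest to highest: In < I < F < Cl.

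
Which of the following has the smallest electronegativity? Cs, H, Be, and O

H is in period 1, group 1; Be is in period 2, group 2; O is in period 2, group 16; Cs is in period 6, group 1.
Electronegativity increases across a period and decreases down a group, tracking effective nuclear charge and atomic size.
These span different periods and groups, so the two trends combine.
Be > Cs: both effects reinforce here, so Be is clearly the higher of the two.
H > Be: the two effects oppose for this pair; the down-group effect wins (2.20 vs 1.57).
O > H: period and group pull opposite ways; the across-period shift dominates (3.44 vs 2.20).
For reference (Pauling): H 2.20, Be 1.57, O 3.44, Cs 0.79.
The smallest electronegativity among these belongs to Cs.

Cs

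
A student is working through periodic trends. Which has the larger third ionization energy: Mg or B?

Mg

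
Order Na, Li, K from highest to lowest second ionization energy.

Li, Na, K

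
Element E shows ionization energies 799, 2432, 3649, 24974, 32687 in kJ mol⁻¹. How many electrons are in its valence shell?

3

Look for the largest jump between consecutive ionization energies: IE4/IE3 ≈ 6.8, far larger than any earlier ratio.
That jump marks the point where a core electron is being removed. So the atom has 3 valence electrons.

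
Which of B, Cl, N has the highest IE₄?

After 3 electrons have been removed, what remains? B³⁺ is the bare [He] core; Cl³⁺ still has 4 valence electrons; N³⁺ still has 2 valence electrons.
Breaking into a closed-shell core is much more expensive than removing a leftover valence electron — B has the largest IE_4 here.
Valence configurations: Cl³⁺ [Ne]3s²3p², N³⁺ [He]2s².
Tabulated IE_4 (kJ/mol): B 25026, Cl 5159, N 7475.
Overall IE_4 order: Cl < N < B.

B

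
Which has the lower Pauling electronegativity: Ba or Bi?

Ba

Ba is in period 6, group 2; Bi is in period 6, group 15.
Smaller atoms with higher effective nuclear charge are more electronegative.
All lie in period 6, so electronegativity increases left to right.
So Ba has the lower Pauling electronegativity (Ba < Bi).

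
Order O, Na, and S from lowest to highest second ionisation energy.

S < O < Na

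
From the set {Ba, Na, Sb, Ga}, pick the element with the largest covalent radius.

Na is in period 3, group 1; Ga is in period 4, group 13; Sb is in period 5, group 15; Ba is in period 6, group 2.
Radius decreases left→right (rising Z_eff, same n) and increases top→bottom (higher n).
Here both period and group differ, so the two effects have to be weighed against each other.
Sb > Ga: period and group pull opposite ways; the down-group shift dominates (140 vs 124 pm).
Na > Sb: period and group pull opposite ways; the across-period shift dominates (155 vs 140 pm).
Ba > Na: period and group pull opposite ways; the down-group shift dominates (196 vs 155 pm).
For reference (pm): Na 155, Ga 124, Sb 140, Ba 196.
The largest covalent radius among these belongs to Ba.

Ba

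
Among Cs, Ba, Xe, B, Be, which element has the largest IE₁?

Xe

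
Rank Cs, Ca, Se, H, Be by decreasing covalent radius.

Radius decreases left→right (rising Z_eff, same n) and increases top→bottom (higher n).
These span different periods and groups, so the two trends combine.
Be > H: period and group pull opposite ways; the down-group shift dominates (102 vs 32 pm).
Se > Be: period and group pull opposite ways; the down-group shift dominates (116 vs 102 pm).
Ca > Se: both are in period 4; the period trend gives Ca the larger value.
Cs > Ca: both effects reinforce here, so Cs is clearly the larger of the two.
Approximate values (pm): H 32, Be 102, Ca 171, Se 116, Cs 232.
So from largest to smallest: Cs > Ca > Se > Be > H.

Cs > Ca > Se > Be > H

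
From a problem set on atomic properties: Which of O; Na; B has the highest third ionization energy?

IE_3 is the cost of taking one more electron from the +2 cation: O²⁺ still has 4 valence electrons; Na²⁺ is already 1 electron into the core; B²⁺ still has 1 valence electron.
Core electrons are held far more tightly than valence electrons, so Na tops the IE_3 order.
Valence configurations: O²⁺ [He]2s²2p², B²⁺ [He]2s¹.
Approximate IE_3 values (kJ/mol): O 5300, Na 6910, B 3660.
Overall IE_3 order: B < O < Na.

Na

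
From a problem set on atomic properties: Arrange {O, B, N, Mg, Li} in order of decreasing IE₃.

Li, Mg, O, N, B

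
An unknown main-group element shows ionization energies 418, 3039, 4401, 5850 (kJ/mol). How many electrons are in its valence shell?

Look for the largest jump between consecutive ionization energies: IE2/IE1 ≈ 7.3, far larger than any earlier ratio.
That jump marks the point where a core electron is being removed. So the atom has 1 valence electron.

1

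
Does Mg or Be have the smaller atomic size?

Be

Radius decreases left→right (rising Z_eff, same n) and increases top→bottom (higher n).
All are in group 2, so atomic radius increases down the group.
So Be has the smaller atomic size (Be < Mg).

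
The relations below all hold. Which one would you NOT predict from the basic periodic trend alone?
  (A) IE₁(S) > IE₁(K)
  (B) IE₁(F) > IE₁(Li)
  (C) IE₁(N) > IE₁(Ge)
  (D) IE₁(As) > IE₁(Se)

(D)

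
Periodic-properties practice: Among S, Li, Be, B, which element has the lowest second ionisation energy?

Be

Consider each +1 ion: S⁺ still has 5 valence electrons; Li⁺ is the bare [He] core; Be⁺ still has 1 valence electron; B⁺ still has 2 valence electrons.
Core electrons are held far more tightly than valence electrons, so Li tops the IE_2 order.
Valence configurations: S⁺ [Ne]3s²3p³, Be⁺ [He]2s¹, B⁺ [He]2s².
Approximate IE_2 values (kJ/mol): S 2252, Li 7298, Be 1757, B 2427.
Overall IE_2 order: Be < S < B < Li.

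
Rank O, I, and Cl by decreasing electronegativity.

O is in period 2, group 16; Cl is in period 3, group 17; I is in period 5, group 17.
Smaller atoms with higher effective nuclear charge are more electronegative.
Neither a single period nor a single group — weigh both effects.
Cl > I: they share group 17; the group trend gives Cl the larger value.
O > Cl: the two effects oppose for this pair; the down-group effect wins (3.44 vs 3.16).
Tabulated electronegativity (Pauling): O 3.44, Cl 3.16, I 2.66.
So from highest to lowest: O > Cl > I.

O, Cl, I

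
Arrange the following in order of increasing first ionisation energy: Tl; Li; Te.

Li is in period 2, group 1; Te is in period 5, group 16; Tl is in period 6, group 13.
Across a period the outer electron is held more tightly (higher IE₁); down a group it sits in a higher shell, more shielded, and comes off more easily.
These span different periods and groups, so the two trends combine.
Tl > Li: the two effects oppose for this pair; the across-period effect wins (589 vs 520 kJ/mol).
Te > Tl: relative to Tl, both the across-period and down-group shifts push Te's first ionization energy up.
Tabulated first ionization energy (kJ/mol): Li 520, Te 869, Tl 589.
So from lowest to highest: Li < Tl < Te.

Li, Tl, Te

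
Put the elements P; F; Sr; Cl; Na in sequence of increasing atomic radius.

F < Cl < P < Na < Sr

F is in period 2, group 17; Na is in period 3, group 1; P is in period 3, group 15; Cl is in period 3, group 17; Sr is in period 5, group 2.
Radius decreases left→right (rising Z_eff, same n) and increases top→bottom (higher n).
Neither a single period nor a single group — weigh both effects.
Cl > F: Cl sits below F in group 17, so the down-group effect alone puts Cl larger.
P > Cl: both are in period 3; the period trend gives P the larger value.
Na > P: Na lies to the left of P in period 3, so the across-period effect alone puts Na larger.
Sr > Na: the two effects oppose for this pair; the down-group effect wins (185 vs 155 pm).
For reference (pm): F 64, Na 155, P 111, Cl 99, Sr 185.
So from smallest to largest: F < Cl < P < Na < Sr.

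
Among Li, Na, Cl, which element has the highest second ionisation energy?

After 1 electron has been removed, what remains? Li⁺ is the bare [He] core; Na⁺ is the bare [Ne] core; Cl⁺ still has 6 valence electrons.
Pulling an electron out of a noble-gas core costs far more than removing a remaining valence electron, so Na and Li sit at the high end of IE_2.
The numbers (kJ/mol): Li 7298, Na 4562, Cl 2298.
Putting it together, IE_2: Cl < Na < Li.

Li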